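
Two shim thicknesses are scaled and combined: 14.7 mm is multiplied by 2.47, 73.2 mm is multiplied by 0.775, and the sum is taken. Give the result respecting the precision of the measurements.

93.0 mm

14.7 × 2.47 = 36.309 → 36.3 mm (3 s.f., last digit at the 10^-1 place).
73.2 × 0.775 = 56.73 → 56.7 mm (3 s.f., last digit at the 10^-1 place).
Sum: 93.039 mm; keep the coarser place, 10^-1.
Result: 93.0 mm.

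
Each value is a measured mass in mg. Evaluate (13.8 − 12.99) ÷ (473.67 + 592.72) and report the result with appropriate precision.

8 × 10^-4

13.8 − 12.99 = 0.81, limited to 1 d.p. → 1 s.f.; 473.67 + 592.72 = 1066.39, limited to 2 d.p. → 6 s.f.
Carrying full precision, 0.81 ÷ 1066.39 = 0.000759572013991…; keep min(1, 6) = 1 s.f.
Rounded to 1 significant figure: 8 × 10^-4.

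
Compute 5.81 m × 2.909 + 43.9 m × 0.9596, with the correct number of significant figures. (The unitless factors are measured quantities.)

5.81 × 2.909 = 16.90129 → 16.9 m (3 s.f., last digit at the 10^-1 place).
43.9 × 0.9596 = 42.12644 → 42.1 m (3 s.f., last digit at the 10^-1 place).
Sum: 59.02773 m; keep the coarser place, 10^-1.
Result: 59.0 m.

59.0 m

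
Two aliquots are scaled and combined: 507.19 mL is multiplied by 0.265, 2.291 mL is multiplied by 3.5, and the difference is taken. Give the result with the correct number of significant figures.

507.19 × 0.265 = 134.40535 → 1.34 × 10^2 mL (3 s.f., last digit at the 10^0 place).
2.291 × 3.5 = 8.0185 → 8.0 mL (2 s.f., last digit at the 10^-1 place).
Difference: 126.38685 mL; keep the coarser place, 10^0.
Result: 126 mL.

126 mL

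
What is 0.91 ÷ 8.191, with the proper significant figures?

0.91 ÷ 8.191 = 0.111097546087…
Multiplication/division keeps the fewest significant figures: 0.91 → 2 s.f., 8.191 → 4 s.f.; limit is 2.
Rounded to 2 significant figures: 0.11.

0.11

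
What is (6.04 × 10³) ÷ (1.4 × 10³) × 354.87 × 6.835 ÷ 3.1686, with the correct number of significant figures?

(6.04 × 10³) ÷ (1.4 × 10³) × 354.87 × 6.835 ÷ 3.1686 = 3302.549156…
Multiplication/division keeps the fewest significant figures: 6.04 × 10³ → 3 s.f., 1.4 × 10³ → 2 s.f., 354.87 → 5 s.f., 6.835 → 4 s.f., 3.1686 → 5 s.f.; limit is 2.
Rounded to 2 significant figures: 3.3 × 10³.

3.3 × 10³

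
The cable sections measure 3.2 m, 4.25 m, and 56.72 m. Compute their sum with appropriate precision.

3.2 m + 4.25 m + 56.72 m = 64.17 m.
Addition/subtraction keeps the fewest decimal places: 3.2 → 1 decimal place, 4.25 → 2 decimal places, 56.72 → 2 decimal places; limit is 1.
Rounded to 1 decimal place: 64.2 m.

64.2 m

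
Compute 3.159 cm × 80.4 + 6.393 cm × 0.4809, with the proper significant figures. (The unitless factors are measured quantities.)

257 cm

3.159 × 80.4 = 253.9836 → 254 cm (3 s.f., last digit at the 10^0 place).
6.393 × 0.4809 = 3.0743937 → 3.074 cm (4 s.f., last digit at the 10^-3 place).
Sum: 257.0579937 cm; keep the coarser place, 10^0.
Result: 257 cm.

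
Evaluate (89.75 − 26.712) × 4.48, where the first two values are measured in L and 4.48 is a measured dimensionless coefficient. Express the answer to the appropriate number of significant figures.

282 L

89.75 L − 26.712 L = 63.038 L; the difference is limited to 2 decimal places (4 s.f.).
Carrying full precision, 63.038 × 4.48 = 282.41024 L; 4.48 has 3 s.f., so the result keeps min(4, 3) = 3 s.f.
Rounded to 3 significant figures: 282 L.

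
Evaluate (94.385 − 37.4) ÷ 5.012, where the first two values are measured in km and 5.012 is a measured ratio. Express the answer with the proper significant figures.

94.385 km − 37.4 km = 56.985 km; the difference is limited to 1 decimal place (3 s.f.).
Carrying full precision, 56.985 ÷ 5.012 = 11.3697126895… km; 5.012 has 4 s.f., so the result keeps min(3, 4) = 3 s.f.
Rounded to 3 significant figures: 11.4 km.

11.4 km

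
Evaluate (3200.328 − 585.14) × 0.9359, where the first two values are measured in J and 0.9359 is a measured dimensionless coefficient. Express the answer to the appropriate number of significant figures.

3200.328 J − 585.14 J = 2615.188 J; the difference is limited to 2 decimal places (6 s.f.).
Carrying full precision, 2615.188 × 0.9359 = 2447.5544492 J; 0.9359 has 4 s.f., so the result keeps min(6, 4) = 4 s.f.
Rounded to 4 significant figures: 2448 J.

2448 J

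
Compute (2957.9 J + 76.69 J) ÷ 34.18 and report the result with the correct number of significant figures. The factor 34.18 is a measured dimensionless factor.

2957.9 J + 76.69 J = 3034.59 J; the sum is limited to 1 decimal place (5 s.f.).
Carrying full precision, 3034.59 ÷ 34.18 = 88.782621416… J; 34.18 has 4 s.f., so the result keeps min(5, 4) = 4 s.f.
Rounded to 4 significant figures: 88.78 J.

88.78 J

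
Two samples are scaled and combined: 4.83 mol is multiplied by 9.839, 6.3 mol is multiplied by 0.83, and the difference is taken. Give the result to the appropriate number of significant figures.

42.3 mol

4.83 × 9.839 = 47.52237 → 47.5 mol (3 s.f., last digit at the 10^-1 place).
6.3 × 0.83 = 5.229 → 5.2 mol (2 s.f., last digit at the 10^-1 place).
Difference: 42.29337 mol; keep the coarser place, 10^-1.
Result: 42.3 mol.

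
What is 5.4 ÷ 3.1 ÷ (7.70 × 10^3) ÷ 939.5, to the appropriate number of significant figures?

5.4 ÷ 3.1 ÷ (7.70 × 10^3) ÷ 939.5 = 2.40793387457 × 10^-7…
Multiplication/division keeps the fewest significant figures: 5.4 → 2 s.f., 3.1 → 2 s.f., 7.70 × 10^3 → 3 s.f., 939.5 → 4 s.f.; limit is 2.
Rounded to 2 significant figures: 2.4 × 10^-7.

2.4 × 10^-7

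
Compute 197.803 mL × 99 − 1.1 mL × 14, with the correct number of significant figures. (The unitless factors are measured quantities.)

197.803 × 99 = 19582.497 → 2.0 × 10⁴ mL (2 s.f., last digit at the 10^3 place).
1.1 × 14 = 15.4 → 15 mL (2 s.f., last digit at the 10^0 place).
Difference: 19567.097 mL; keep the coarser place, 10^3.
Result: 2.0 × 10⁴ mL.

2.0 × 10⁴ mL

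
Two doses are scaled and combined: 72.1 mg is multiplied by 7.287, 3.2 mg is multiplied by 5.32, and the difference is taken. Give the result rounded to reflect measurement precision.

72.1 × 7.287 = 525.3927 → 525 mg (3 s.f., last digit at the 10^0 place).
3.2 × 5.32 = 17.024 → 17 mg (2 s.f., last digit at the 10^0 place).
Difference: 508.3687 mg; keep the coarser place, 10^0.
Result: 5.08 × 10² mg.

5.08 × 10² mg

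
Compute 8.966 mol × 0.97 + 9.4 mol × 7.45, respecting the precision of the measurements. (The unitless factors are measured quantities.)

79 mol

8.966 × 0.97 = 8.69702 → 8.7 mol (2 s.f., last digit at the 10^-1 place).
9.4 × 7.45 = 70.03 → 7.0 × 10^1 mol (2 s.f., last digit at the 10^0 place).
Sum: 78.72702 mol; keep the coarser place, 10^0.
Result: 79 mol.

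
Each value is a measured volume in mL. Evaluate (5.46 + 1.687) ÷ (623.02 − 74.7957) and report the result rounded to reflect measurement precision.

5.46 + 1.687 = 7.147, limited to 2 d.p. → 3 s.f.; 623.02 − 74.7957 = 548.2243, limited to 2 d.p. → 5 s.f.
Carrying full precision, 7.147 ÷ 548.2243 = 0.0130366348226…; keep min(3, 5) = 3 s.f.
Rounded to 3 significant figures: 0.0130.

0.0130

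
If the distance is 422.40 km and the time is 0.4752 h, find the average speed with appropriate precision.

888.9 km/h

average speed = 422.40 km ÷ 0.4752 h = 888.888888889… km/h.
422.40 has 5 significant figures; 0.4752 has 4.
Division/multiplication keeps the fewest: 4 significant figures.
Rounded: 888.9 km/h.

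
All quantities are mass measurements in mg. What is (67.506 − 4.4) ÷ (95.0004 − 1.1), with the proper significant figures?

0.672

67.506 − 4.4 = 63.106, limited to 1 d.p. → 3 s.f.; 95.0004 − 1.1 = 93.9004, limited to 1 d.p. → 3 s.f.
Carrying full precision, 63.106 ÷ 93.9004 = 0.672052515218…; keep min(3, 3) = 3 s.f.
Rounded to 3 significant figures: 0.672.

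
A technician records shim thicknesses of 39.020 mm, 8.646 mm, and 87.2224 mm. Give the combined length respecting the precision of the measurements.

134.888 mm

39.020 mm + 8.646 mm + 87.2224 mm = 134.8884 mm.
Addition/subtraction keeps the fewest decimal places: 39.020 → 3 decimal places, 8.646 → 3 decimal places, 87.2224 → 4 decimal places; limit is 3.
Rounded to 3 decimal places: 134.888 mm.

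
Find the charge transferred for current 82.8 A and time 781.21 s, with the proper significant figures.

6.47 × 10⁴ C

charge transferred = 82.8 A × 781.21 s = 64684.188 C.
82.8 has 3 significant figures; 781.21 has 5.
Division/multiplication keeps the fewest: 3 significant figures.
Rounded: 6.47 × 10⁴ C.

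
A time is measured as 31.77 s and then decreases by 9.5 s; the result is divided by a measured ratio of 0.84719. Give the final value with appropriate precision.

26.3 s

31.77 s − 9.5 s = 22.27 s; the difference is limited to 1 decimal place (3 s.f.).
Carrying full precision, 22.27 ÷ 0.84719 = 26.2869014035… s; 0.84719 has 5 s.f., so the result keeps min(3, 5) = 3 s.f.
Rounded to 3 significant figures: 26.3 s.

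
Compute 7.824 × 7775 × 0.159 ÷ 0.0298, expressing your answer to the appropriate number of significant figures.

7.824 × 7775 × 0.159 ÷ 0.0298 = 324571.288591…
Multiplication/division keeps the fewest significant figures: 7.824 → 4 s.f., 7775 → 4 s.f., 0.159 → 3 s.f., 0.0298 → 3 s.f.; limit is 3.
Rounded to 3 significant figures: 3.25 × 10⁵.

3.25 × 10⁵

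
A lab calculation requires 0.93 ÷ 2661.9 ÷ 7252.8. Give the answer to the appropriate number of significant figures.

0.93 ÷ 2661.9 ÷ 7252.8 = 4.8170983197 × 10^-8…
Multiplication/division keeps the fewest significant figures: 0.93 → 2 s.f., 2661.9 → 5 s.f., 7252.8 → 5 s.f.; limit is 2.
Rounded to 2 significant figures: 4.8 × 10^-8.

4.8 × 10^-8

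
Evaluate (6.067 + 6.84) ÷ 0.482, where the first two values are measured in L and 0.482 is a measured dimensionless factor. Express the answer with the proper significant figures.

6.067 L + 6.84 L = 12.907 L; the sum is limited to 2 decimal places (4 s.f.).
Carrying full precision, 12.907 ÷ 0.482 = 26.7780082988… L; 0.482 has 3 s.f., so the result keeps min(4, 3) = 3 s.f.
Rounded to 3 significant figures: 26.8 L.

26.8 L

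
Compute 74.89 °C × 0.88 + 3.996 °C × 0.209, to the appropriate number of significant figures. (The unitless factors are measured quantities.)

74.89 × 0.88 = 65.9032 → 66 °C (2 s.f., last digit at the 10^0 place).
3.996 × 0.209 = 0.835164 → 0.835 °C (3 s.f., last digit at the 10^-3 place).
Sum: 66.738364 °C; keep the coarser place, 10^0.
Result: 67 °C.

67 °C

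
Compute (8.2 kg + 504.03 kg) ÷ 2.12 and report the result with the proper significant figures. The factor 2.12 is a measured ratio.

8.2 kg + 504.03 kg = 512.23 kg; the sum is limited to 1 decimal place (4 s.f.).
Carrying full precision, 512.23 ÷ 2.12 = 241.617924528… kg; 2.12 has 3 s.f., so the result keeps min(4, 3) = 3 s.f.
Rounded to 3 significant figures: 242 kg.

242 kg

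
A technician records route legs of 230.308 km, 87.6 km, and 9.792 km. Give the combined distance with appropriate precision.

327.7 km

230.308 km + 87.6 km + 9.792 km = 327.700 km.
Addition/subtraction keeps the fewest decimal places: 230.308 → 3 decimal places, 87.6 → 1 decimal place, 9.792 → 3 decimal places; limit is 1.
Rounded to 1 decimal place: 327.7 km.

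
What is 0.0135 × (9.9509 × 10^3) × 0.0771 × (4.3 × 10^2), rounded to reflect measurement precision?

4.5 × 10^3

0.0135 × (9.9509 × 10^3) × 0.0771 × (4.3 × 10^2) = 4453.67953395
Multiplication/division keeps the fewest significant figures: 0.0135 → 3 s.f., 9.9509 × 10^3 → 5 s.f., 0.0771 → 3 s.f., 4.3 × 10^2 → 2 s.f.; limit is 2.
Rounded to 2 significant figures: 4.5 × 10^3.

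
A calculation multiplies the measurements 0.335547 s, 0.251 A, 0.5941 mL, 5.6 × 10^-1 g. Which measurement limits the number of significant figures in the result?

0.335547 s → 6 s.f.; 0.251 A → 3 s.f.; 0.5941 mL → 4 s.f.; 5.6 × 10^-1 g → 2 s.f.
The fewest is 2 significant figures, from 5.6 × 10^-1 g.

5.6 × 10^-1 g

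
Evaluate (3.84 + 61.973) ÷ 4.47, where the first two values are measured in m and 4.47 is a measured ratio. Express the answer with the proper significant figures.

14.7 m

3.84 m + 61.973 m = 65.813 m; the sum is limited to 2 decimal places (4 s.f.).
Carrying full precision, 65.813 ÷ 4.47 = 14.7232662192… m; 4.47 has 3 s.f., so the result keeps min(4, 3) = 3 s.f.
Rounded to 3 significant figures: 14.7 m.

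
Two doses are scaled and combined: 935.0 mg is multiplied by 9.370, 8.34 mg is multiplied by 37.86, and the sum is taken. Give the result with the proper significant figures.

935.0 × 9.370 = 8760.95 → 8761 mg (4 s.f., last digit at the 10^0 place).
8.34 × 37.86 = 315.7524 → 316 mg (3 s.f., last digit at the 10^0 place).
Sum: 9076.7024 mg; keep the coarser place, 10^0.
Result: 9077 mg.

9077 mg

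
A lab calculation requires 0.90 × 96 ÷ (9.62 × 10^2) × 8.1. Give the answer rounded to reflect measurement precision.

0.90 × 96 ÷ (9.62 × 10^2) × 8.1 = 0.727484407484…
Multiplication/division keeps the fewest significant figures: 0.90 → 2 s.f., 96 → 2 s.f., 9.62 × 10^2 → 3 s.f., 8.1 → 2 s.f.; limit is 2.
Rounded to 2 significant figures: 0.73.

0.73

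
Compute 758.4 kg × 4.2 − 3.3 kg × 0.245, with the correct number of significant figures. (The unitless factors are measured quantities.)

3.2 × 10³ kg

758.4 × 4.2 = 3185.28 → 3.2 × 10³ kg (2 s.f., last digit at the 10^2 place).
3.3 × 0.245 = 0.8085 → 0.81 kg (2 s.f., last digit at the 10^-2 place).
Difference: 3184.4715 kg; keep the coarser place, 10^2.
Result: 3.2 × 10³ kg.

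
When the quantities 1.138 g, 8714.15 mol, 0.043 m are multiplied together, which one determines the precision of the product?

1.138 g → 4 s.f.; 8714.15 mol → 6 s.f.; 0.043 m → 2 s.f.
The fewest is 2 significant figures, from 0.043 m.

0.043 m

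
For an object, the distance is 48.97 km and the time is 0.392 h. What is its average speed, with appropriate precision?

average speed = 48.97 km ÷ 0.392 h = 124.923469388… km/h.
48.97 has 4 significant figures; 0.392 has 3.
Division/multiplication keeps the fewest: 3 significant figures.
Rounded: 1.25 × 10^2 km/h.

1.25 × 10^2 km/h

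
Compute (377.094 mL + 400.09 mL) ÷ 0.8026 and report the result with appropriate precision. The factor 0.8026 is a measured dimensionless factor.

377.094 mL + 400.09 mL = 777.184 mL; the sum is limited to 2 decimal places (5 s.f.).
Carrying full precision, 777.184 ÷ 0.8026 = 968.332918016… mL; 0.8026 has 4 s.f., so the result keeps min(5, 4) = 4 s.f.
Rounded to 4 significant figures: 9.683 × 10^2 mL.

9.683 × 10^2 mL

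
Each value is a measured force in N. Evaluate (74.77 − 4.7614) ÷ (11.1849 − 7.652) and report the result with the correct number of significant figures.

74.77 − 4.7614 = 70.0086, limited to 2 d.p. → 4 s.f.; 11.1849 − 7.652 = 3.5329, limited to 3 d.p. → 4 s.f.
Carrying full precision, 70.0086 ÷ 3.5329 = 19.8161850038…; keep min(4, 4) = 4 s.f.
Rounded to 4 significant figures: 19.82.

19.82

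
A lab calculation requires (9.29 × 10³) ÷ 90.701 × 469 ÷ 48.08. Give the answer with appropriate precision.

(9.29 × 10³) ÷ 90.701 × 469 ÷ 48.08 = 999.107047546…
Multiplication/division keeps the fewest significant figures: 9.29 × 10³ → 3 s.f., 90.701 → 5 s.f., 469 → 3 s.f., 48.08 → 4 s.f.; limit is 3.
Rounded to 3 significant figures: 999.

999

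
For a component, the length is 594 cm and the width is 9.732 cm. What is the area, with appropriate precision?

5.78 × 10³ cm²

area = 594 cm × 9.732 cm = 5780.808 cm².
594 has 3 significant figures; 9.732 has 4.
Division/multiplication keeps the fewest: 3 significant figures.
Rounded: 5.78 × 10³ cm².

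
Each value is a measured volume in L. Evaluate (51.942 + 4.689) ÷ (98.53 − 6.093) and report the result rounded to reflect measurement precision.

51.942 + 4.689 = 56.631, limited to 3 d.p. → 5 s.f.; 98.53 − 6.093 = 92.437, limited to 2 d.p. → 4 s.f.
Carrying full precision, 56.631 ÷ 92.437 = 0.612644287461…; keep min(5, 4) = 4 s.f.
Rounded to 4 significant figures: 6.126 × 10^-1.

6.126 × 10^-1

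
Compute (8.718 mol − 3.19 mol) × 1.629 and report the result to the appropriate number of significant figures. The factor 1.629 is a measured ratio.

8.718 mol − 3.19 mol = 5.528 mol; the difference is limited to 2 decimal places (3 s.f.).
Carrying full precision, 5.528 × 1.629 = 9.005112 mol; 1.629 has 4 s.f., so the result keeps min(3, 4) = 3 s.f.
Rounded to 3 significant figures: 9.01 mol.

9.01 mol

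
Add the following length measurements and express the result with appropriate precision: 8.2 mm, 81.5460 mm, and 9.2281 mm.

8.2 mm + 81.5460 mm + 9.2281 mm = 98.9741 mm.
Addition/subtraction keeps the fewest decimal places: 8.2 → 1 decimal place, 81.5460 → 4 decimal places, 9.2281 → 4 decimal places; limit is 1.
Rounded to 1 decimal place: 99.0 mm.

99.0 mm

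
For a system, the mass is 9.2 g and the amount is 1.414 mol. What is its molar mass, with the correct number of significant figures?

molar mass = 9.2 g ÷ 1.414 mol = 6.50636492221… g/mol.
9.2 has 2 significant figures; 1.414 has 4.
Division/multiplication keeps the fewest: 2 significant figures.
Rounded: 6.5 g/mol.

6.5 g/mol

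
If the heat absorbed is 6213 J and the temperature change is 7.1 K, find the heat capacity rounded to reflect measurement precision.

heat capacity = 6213 J ÷ 7.1 K = 875.070422535… J/K.
6213 has 4 significant figures; 7.1 has 2.
Division/multiplication keeps the fewest: 2 significant figures.
Rounded: 8.8 × 10² J/K.

8.8 × 10² J/K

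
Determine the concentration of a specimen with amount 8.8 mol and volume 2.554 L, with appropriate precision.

3.4 mol/L

concentration = 8.8 mol ÷ 2.554 L = 3.44557556774… mol/L.
8.8 has 2 significant figures; 2.554 has 4.
Division/multiplication keeps the fewest: 2 significant figures.
Rounded: 3.4 mol/L.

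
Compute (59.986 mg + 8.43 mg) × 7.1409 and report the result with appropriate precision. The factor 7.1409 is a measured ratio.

488.6 mg

59.986 mg + 8.43 mg = 68.416 mg; the sum is limited to 2 decimal places (4 s.f.).
Carrying full precision, 68.416 × 7.1409 = 488.5518144 mg; 7.1409 has 5 s.f., so the result keeps min(4, 5) = 4 s.f.
Rounded to 4 significant figures: 488.6 mg.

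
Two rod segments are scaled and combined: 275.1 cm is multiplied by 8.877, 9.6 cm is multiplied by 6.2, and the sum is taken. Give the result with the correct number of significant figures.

2502 cm

275.1 × 8.877 = 2442.0627 → 2442 cm (4 s.f., last digit at the 10^0 place).
9.6 × 6.2 = 59.52 → 60. cm (2 s.f., last digit at the 10^0 place).
Sum: 2501.5827 cm; keep the coarser place, 10^0.
Result: 2502 cm.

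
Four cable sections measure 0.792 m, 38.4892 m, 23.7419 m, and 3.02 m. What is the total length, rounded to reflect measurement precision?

66.04 m

0.792 m + 38.4892 m + 23.7419 m + 3.02 m = 66.0431 m.
Addition/subtraction keeps the fewest decimal places: 0.792 → 3 decimal places, 38.4892 → 4 decimal places, 23.7419 → 4 decimal places, 3.02 → 2 decimal places; limit is 2.
Rounded to 2 decimal places: 66.04 m.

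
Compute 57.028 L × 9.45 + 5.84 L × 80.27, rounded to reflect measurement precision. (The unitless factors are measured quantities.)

1008 L

57.028 × 9.45 = 538.9146 → 539 L (3 s.f., last digit at the 10^0 place).
5.84 × 80.27 = 468.7768 → 4.69 × 10^2 L (3 s.f., last digit at the 10^0 place).
Sum: 1007.6914 L; keep the coarser place, 10^0.
Result: 1008 L.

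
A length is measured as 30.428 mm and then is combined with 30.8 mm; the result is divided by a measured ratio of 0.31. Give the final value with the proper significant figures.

2.0 × 10^2 mm

30.428 mm + 30.8 mm = 61.228 mm; the sum is limited to 1 decimal place (3 s.f.).
Carrying full precision, 61.228 ÷ 0.31 = 197.509677419… mm; 0.31 has 2 s.f., so the result keeps min(3, 2) = 2 s.f.
Rounded to 2 significant figures: 2.0 × 10^2 mm.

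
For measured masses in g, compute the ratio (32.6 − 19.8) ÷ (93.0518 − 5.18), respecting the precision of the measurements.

0.146

32.6 − 19.8 = 12.8, limited to 1 d.p. → 3 s.f.; 93.0518 − 5.18 = 87.8718, limited to 2 d.p. → 4 s.f.
Carrying full precision, 12.8 ÷ 87.8718 = 0.145666755432…; keep min(3, 4) = 3 s.f.
Rounded to 3 significant figures: 0.146.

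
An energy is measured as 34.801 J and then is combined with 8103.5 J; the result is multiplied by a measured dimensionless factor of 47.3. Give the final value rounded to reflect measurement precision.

3.85 × 10^5 J

34.801 J + 8103.5 J = 8138.301 J; the sum is limited to 1 decimal place (5 s.f.).
Carrying full precision, 8138.301 × 47.3 = 384941.6373 J; 47.3 has 3 s.f., so the result keeps min(5, 3) = 3 s.f.
Rounded to 3 significant figures: 3.85 × 10^5 J.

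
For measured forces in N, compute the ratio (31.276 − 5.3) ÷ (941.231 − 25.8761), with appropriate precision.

0.0284

31.276 − 5.3 = 25.976, limited to 1 d.p. → 3 s.f.; 941.231 − 25.8761 = 915.3549, limited to 3 d.p. → 6 s.f.
Carrying full precision, 25.976 ÷ 915.3549 = 0.0283780640711…; keep min(3, 6) = 3 s.f.
Rounded to 3 significant figures: 0.0284.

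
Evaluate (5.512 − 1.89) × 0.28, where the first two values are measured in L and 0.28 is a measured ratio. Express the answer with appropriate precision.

5.512 L − 1.89 L = 3.622 L; the difference is limited to 2 decimal places (3 s.f.).
Carrying full precision, 3.622 × 0.28 = 1.01416 L; 0.28 has 2 s.f., so the result keeps min(3, 2) = 2 s.f.
Rounded to 2 significant figures: 1.0 L.

1.0 L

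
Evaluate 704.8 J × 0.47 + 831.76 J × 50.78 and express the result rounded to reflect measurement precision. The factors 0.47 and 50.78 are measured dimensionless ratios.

704.8 × 0.47 = 331.256 → 3.3 × 10^2 J (2 s.f., last digit at the 10^1 place).
831.76 × 50.78 = 42236.7728 → 4.224 × 10^4 J (4 s.f., last digit at the 10^1 place).
Sum: 42568.0288 J; keep the coarser place, 10^1.
Result: 4.257 × 10^4 J.

4.257 × 10^4 J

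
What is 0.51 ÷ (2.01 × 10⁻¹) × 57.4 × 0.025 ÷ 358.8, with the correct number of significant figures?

0.51 ÷ (2.01 × 10⁻¹) × 57.4 × 0.025 ÷ 358.8 = 0.0101478393983…
Multiplication/division keeps the fewest significant figures: 0.51 → 2 s.f., 2.01 × 10⁻¹ → 3 s.f., 57.4 → 3 s.f., 0.025 → 2 s.f., 358.8 → 4 s.f.; limit is 2.
Rounded to 2 significant figures: 0.010.

0.010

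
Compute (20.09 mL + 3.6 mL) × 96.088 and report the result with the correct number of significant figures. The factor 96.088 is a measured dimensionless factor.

2.28 × 10³ mL

20.09 mL + 3.6 mL = 23.69 mL; the sum is limited to 1 decimal place (3 s.f.).
Carrying full precision, 23.69 × 96.088 = 2276.32472 mL; 96.088 has 5 s.f., so the result keeps min(3, 5) = 3 s.f.
Rounded to 3 significant figures: 2.28 × 10³ mL.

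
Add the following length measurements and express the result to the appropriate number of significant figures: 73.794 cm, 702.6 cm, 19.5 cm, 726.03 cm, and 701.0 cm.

73.794 cm + 702.6 cm + 19.5 cm + 726.03 cm + 701.0 cm = 2222.924 cm.
Addition/subtraction keeps the fewest decimal places: 73.794 → 3 decimal places, 702.6 → 1 decimal place, 19.5 → 1 decimal place, 726.03 → 2 decimal places, 701.0 → 1 decimal place; limit is 1.
Rounded to 1 decimal place: 2.2229 × 10³ cm.

2.2229 × 10³ cm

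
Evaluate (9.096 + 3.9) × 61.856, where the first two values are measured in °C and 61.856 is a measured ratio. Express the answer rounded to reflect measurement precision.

9.096 °C + 3.9 °C = 12.996 °C; the sum is limited to 1 decimal place (3 s.f.).
Carrying full precision, 12.996 × 61.856 = 803.880576 °C; 61.856 has 5 s.f., so the result keeps min(3, 5) = 3 s.f.
Rounded to 3 significant figures: 804 °C.

804 °C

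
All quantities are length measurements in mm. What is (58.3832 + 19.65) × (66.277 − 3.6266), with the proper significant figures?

4889 mm²

58.3832 + 19.65 = 78.0332, limited to 2 d.p. → 4 s.f.; 66.277 − 3.6266 = 62.6504, limited to 3 d.p. → 5 s.f.
Carrying full precision, 78.0332 × 62.6504 = 4888.81119328; keep min(4, 5) = 4 s.f.
Rounded to 4 significant figures: 4889 mm².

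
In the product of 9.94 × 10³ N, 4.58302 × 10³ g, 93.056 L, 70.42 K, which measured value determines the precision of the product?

9.94 × 10³ N → 3 s.f.; 4.58302 × 10³ g → 6 s.f.; 93.056 L → 5 s.f.; 70.42 K → 4 s.f.
The fewest is 3 significant figures, from 9.94 × 10³ N.

9.94 × 10³ N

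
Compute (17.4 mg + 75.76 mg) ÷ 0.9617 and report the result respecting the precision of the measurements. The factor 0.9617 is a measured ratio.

17.4 mg + 75.76 mg = 93.16 mg; the sum is limited to 1 decimal place (3 s.f.).
Carrying full precision, 93.16 ÷ 0.9617 = 96.8701258189… mg; 0.9617 has 4 s.f., so the result keeps min(3, 4) = 3 s.f.
Rounded to 3 significant figures: 96.9 mg.

96.9 mg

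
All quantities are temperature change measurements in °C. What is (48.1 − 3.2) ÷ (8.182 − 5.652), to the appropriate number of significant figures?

17.7

48.1 − 3.2 = 44.9, limited to 1 d.p. → 3 s.f.; 8.182 − 5.652 = 2.530, limited to 3 d.p. → 4 s.f.
Carrying full precision, 44.9 ÷ 2.530 = 17.7470355731…; keep min(3, 4) = 3 s.f.
Rounded to 3 significant figures: 17.7.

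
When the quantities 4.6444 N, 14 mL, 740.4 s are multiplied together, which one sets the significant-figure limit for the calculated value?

4.6444 N → 5 s.f.; 14 mL → 2 s.f.; 740.4 s → 4 s.f.
The fewest is 2 significant figures, from 14 mL.

14 mL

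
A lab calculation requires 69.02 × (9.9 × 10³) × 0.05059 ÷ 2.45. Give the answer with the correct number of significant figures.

1.4 × 10⁴

69.02 × (9.9 × 10³) × 0.05059 ÷ 2.45 = 14109.4064571…
Multiplication/division keeps the fewest significant figures: 69.02 → 4 s.f., 9.9 × 10³ → 2 s.f., 0.05059 → 4 s.f., 2.45 → 3 s.f.; limit is 2.
Rounded to 2 significant figures: 1.4 × 10⁴.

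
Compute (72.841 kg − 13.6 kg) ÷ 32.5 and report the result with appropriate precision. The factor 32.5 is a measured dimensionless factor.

72.841 kg − 13.6 kg = 59.241 kg; the difference is limited to 1 decimal place (3 s.f.).
Carrying full precision, 59.241 ÷ 32.5 = 1.8228 kg; 32.5 has 3 s.f., so the result keeps min(3, 3) = 3 s.f.
Rounded to 3 significant figures: 1.82 kg.

1.82 kg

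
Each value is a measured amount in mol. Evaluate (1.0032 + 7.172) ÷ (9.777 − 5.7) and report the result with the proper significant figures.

2.0

1.0032 + 7.172 = 8.1752, limited to 3 d.p. → 4 s.f.; 9.777 − 5.7 = 4.077, limited to 1 d.p. → 2 s.f.
Carrying full precision, 8.1752 ÷ 4.077 = 2.00519990189…; keep min(4, 2) = 2 s.f.
Rounded to 2 significant figures: 2.0.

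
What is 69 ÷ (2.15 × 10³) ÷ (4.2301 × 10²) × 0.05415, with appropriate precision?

69 ÷ (2.15 × 10³) ÷ (4.2301 × 10²) × 0.05415 = 0.00000410826507483…
Multiplication/division keeps the fewest significant figures: 69 → 2 s.f., 2.15 × 10³ → 3 s.f., 4.2301 × 10² → 5 s.f., 0.05415 → 4 s.f.; limit is 2.
Rounded to 2 significant figures: 4.1 × 10⁻⁶.

4.1 × 10⁻⁶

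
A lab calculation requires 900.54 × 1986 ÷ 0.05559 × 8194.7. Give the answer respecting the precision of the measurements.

2.636 × 10¹¹

900.54 × 1986 ÷ 0.05559 × 8194.7 = 2.63644452313 × 10^11…
Multiplication/division keeps the fewest significant figures: 900.54 → 5 s.f., 1986 → 4 s.f., 0.05559 → 4 s.f., 8194.7 → 5 s.f.; limit is 4.
Rounded to 4 significant figures: 2.636 × 10¹¹.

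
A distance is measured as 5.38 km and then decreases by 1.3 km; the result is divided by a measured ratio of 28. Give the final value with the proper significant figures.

0.15 km

5.38 km − 1.3 km = 4.08 km; the difference is limited to 1 decimal place (2 s.f.).
Carrying full precision, 4.08 ÷ 28 = 0.145714285714… km; 28 has 2 s.f., so the result keeps min(2, 2) = 2 s.f.
Rounded to 2 significant figures: 0.15 km.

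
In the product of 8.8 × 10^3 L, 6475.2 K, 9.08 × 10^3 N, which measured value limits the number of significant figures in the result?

8.8 × 10^3 L

8.8 × 10^3 L → 2 s.f.; 6475.2 K → 5 s.f.; 9.08 × 10^3 N → 3 s.f.
The fewest is 2 significant figures, from 8.8 × 10^3 L.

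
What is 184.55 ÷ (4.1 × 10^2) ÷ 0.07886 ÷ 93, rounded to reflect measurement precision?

0.061

184.55 ÷ (4.1 × 10^2) ÷ 0.07886 ÷ 93 = 0.0613748539292…
Multiplication/division keeps the fewest significant figures: 184.55 → 5 s.f., 4.1 × 10^2 → 2 s.f., 0.07886 → 4 s.f., 93 → 2 s.f.; limit is 2.
Rounded to 2 significant figures: 0.061.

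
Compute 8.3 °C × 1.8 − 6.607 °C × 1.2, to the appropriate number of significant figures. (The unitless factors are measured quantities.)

8.3 × 1.8 = 14.94 → 15 °C (2 s.f., last digit at the 10^0 place).
6.607 × 1.2 = 7.9284 → 7.9 °C (2 s.f., last digit at the 10^-1 place).
Difference: 7.0116 °C; keep the coarser place, 10^0.
Result: 7 °C.

7 °C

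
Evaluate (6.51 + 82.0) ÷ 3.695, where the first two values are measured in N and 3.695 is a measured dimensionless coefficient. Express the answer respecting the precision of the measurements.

6.51 N + 82.0 N = 88.51 N; the sum is limited to 1 decimal place (3 s.f.).
Carrying full precision, 88.51 ÷ 3.695 = 23.9539918809… N; 3.695 has 4 s.f., so the result keeps min(3, 4) = 3 s.f.
Rounded to 3 significant figures: 24.0 N.

24.0 N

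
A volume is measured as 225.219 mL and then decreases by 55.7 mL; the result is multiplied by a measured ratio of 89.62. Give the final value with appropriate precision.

1.519 × 10⁴ mL

225.219 mL − 55.7 mL = 169.519 mL; the difference is limited to 1 decimal place (4 s.f.).
Carrying full precision, 169.519 × 89.62 = 15192.29278 mL; 89.62 has 4 s.f., so the result keeps min(4, 4) = 4 s.f.
Rounded to 4 significant figures: 1.519 × 10⁴ mL.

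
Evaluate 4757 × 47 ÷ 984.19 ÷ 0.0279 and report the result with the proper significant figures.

4757 × 47 ÷ 984.19 ÷ 0.0279 = 8142.31421716…
Multiplication/division keeps the fewest significant figures: 4757 → 4 s.f., 47 → 2 s.f., 984.19 → 5 s.f., 0.0279 → 3 s.f.; limit is 2.
Rounded to 2 significant figures: 8.1 × 10³.

8.1 × 10³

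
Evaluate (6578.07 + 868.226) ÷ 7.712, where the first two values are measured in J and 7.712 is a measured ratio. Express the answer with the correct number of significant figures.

6578.07 J + 868.226 J = 7446.296 J; the sum is limited to 2 decimal places (6 s.f.).
Carrying full precision, 7446.296 ÷ 7.712 = 965.546680498… J; 7.712 has 4 s.f., so the result keeps min(6, 4) = 4 s.f.
Rounded to 4 significant figures: 965.5 J.

965.5 J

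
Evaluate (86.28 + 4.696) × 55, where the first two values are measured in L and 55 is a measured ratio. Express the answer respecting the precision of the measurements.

5.0 × 10³ L

86.28 L + 4.696 L = 90.976 L; the sum is limited to 2 decimal places (4 s.f.).
Carrying full precision, 90.976 × 55 = 5003.68 L; 55 has 2 s.f., so the result keeps min(4, 2) = 2 s.f.
Rounded to 2 significant figures: 5.0 × 10³ L.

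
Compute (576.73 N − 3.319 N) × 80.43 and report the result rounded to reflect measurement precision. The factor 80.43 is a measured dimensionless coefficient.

576.73 N − 3.319 N = 573.411 N; the difference is limited to 2 decimal places (5 s.f.).
Carrying full precision, 573.411 × 80.43 = 46119.44673 N; 80.43 has 4 s.f., so the result keeps min(5, 4) = 4 s.f.
Rounded to 4 significant figures: 4.612 × 10^4 N.

4.612 × 10^4 N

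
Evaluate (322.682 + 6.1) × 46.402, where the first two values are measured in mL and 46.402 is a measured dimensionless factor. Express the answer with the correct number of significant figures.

1.526 × 10^4 mL

322.682 mL + 6.1 mL = 328.782 mL; the sum is limited to 1 decimal place (4 s.f.).
Carrying full precision, 328.782 × 46.402 = 15256.142364 mL; 46.402 has 5 s.f., so the result keeps min(4, 5) = 4 s.f.
Rounded to 4 significant figures: 1.526 × 10^4 mL.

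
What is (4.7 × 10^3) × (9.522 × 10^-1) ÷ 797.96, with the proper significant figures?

5.6

(4.7 × 10^3) × (9.522 × 10^-1) ÷ 797.96 = 5.60847661537…
Multiplication/division keeps the fewest significant figures: 4.7 × 10^3 → 2 s.f., 9.522 × 10^-1 → 4 s.f., 797.96 → 5 s.f.; limit is 2.
Rounded to 2 significant figures: 5.6.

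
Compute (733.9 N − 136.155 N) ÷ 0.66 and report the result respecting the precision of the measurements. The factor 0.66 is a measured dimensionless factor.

9.1 × 10^2 N

733.9 N − 136.155 N = 597.745 N; the difference is limited to 1 decimal place (4 s.f.).
Carrying full precision, 597.745 ÷ 0.66 = 905.674242424… N; 0.66 has 2 s.f., so the result keeps min(4, 2) = 2 s.f.
Rounded to 2 significant figures: 9.1 × 10^2 N.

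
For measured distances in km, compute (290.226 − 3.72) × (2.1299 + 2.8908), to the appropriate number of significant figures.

1.4385 × 10^3 km²

290.226 − 3.72 = 286.506, limited to 2 d.p. → 5 s.f.; 2.1299 + 2.8908 = 5.0207, limited to 4 d.p. → 5 s.f.
Carrying full precision, 286.506 × 5.0207 = 1438.4606742; keep min(5, 5) = 5 s.f.
Rounded to 5 significant figures: 1.4385 × 10^3 km².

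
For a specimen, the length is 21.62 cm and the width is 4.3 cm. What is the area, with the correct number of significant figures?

93 cm²

area = 21.62 cm × 4.3 cm = 92.966 cm².
21.62 has 4 significant figures; 4.3 has 2.
Division/multiplication keeps the fewest: 2 significant figures.
Rounded: 93 cm².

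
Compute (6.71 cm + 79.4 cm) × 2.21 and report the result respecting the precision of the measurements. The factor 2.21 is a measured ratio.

6.71 cm + 79.4 cm = 86.11 cm; the sum is limited to 1 decimal place (3 s.f.).
Carrying full precision, 86.11 × 2.21 = 190.3031 cm; 2.21 has 3 s.f., so the result keeps min(3, 3) = 3 s.f.
Rounded to 3 significant figures: 190. cm.

190. cm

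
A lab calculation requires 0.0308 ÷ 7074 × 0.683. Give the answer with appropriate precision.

2.97 × 10⁻⁶

0.0308 ÷ 7074 × 0.683 = 0.00000297376307605…
Multiplication/division keeps the fewest significant figures: 0.0308 → 3 s.f., 7074 → 4 s.f., 0.683 → 3 s.f.; limit is 3.
Rounded to 3 significant figures: 2.97 × 10⁻⁶.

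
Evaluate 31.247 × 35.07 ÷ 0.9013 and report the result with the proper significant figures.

31.247 × 35.07 ÷ 0.9013 = 1215.83522689…
Multiplication/division keeps the fewest significant figures: 31.247 → 5 s.f., 35.07 → 4 s.f., 0.9013 → 4 s.f.; limit is 4.
Rounded to 4 significant figures: 1.216 × 10^3.

1.216 × 10^3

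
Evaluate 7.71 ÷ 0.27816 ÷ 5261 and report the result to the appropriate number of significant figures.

0.00527

7.71 ÷ 0.27816 ÷ 5261 = 0.00526855354958…
Multiplication/division keeps the fewest significant figures: 7.71 → 3 s.f., 0.27816 → 5 s.f., 5261 → 4 s.f.; limit is 3.
Rounded to 3 significant figures: 0.00527.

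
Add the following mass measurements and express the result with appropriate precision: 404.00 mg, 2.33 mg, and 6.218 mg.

412.55 mg

404.00 mg + 2.33 mg + 6.218 mg = 412.548 mg.
Addition/subtraction keeps the fewest decimal places: 404.00 → 2 decimal places, 2.33 → 2 decimal places, 6.218 → 3 decimal places; limit is 2.
Rounded to 2 decimal places: 412.55 mg.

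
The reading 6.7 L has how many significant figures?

6.7: every digit is nonzero and significant.

2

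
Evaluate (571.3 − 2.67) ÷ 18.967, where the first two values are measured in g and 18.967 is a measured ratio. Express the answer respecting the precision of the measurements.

29.98 g

571.3 g − 2.67 g = 568.63 g; the difference is limited to 1 decimal place (4 s.f.).
Carrying full precision, 568.63 ÷ 18.967 = 29.9799652027… g; 18.967 has 5 s.f., so the result keeps min(4, 5) = 4 s.f.
Rounded to 4 significant figures: 29.98 g.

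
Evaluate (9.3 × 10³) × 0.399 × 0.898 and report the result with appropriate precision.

3.3 × 10³

(9.3 × 10³) × 0.399 × 0.898 = 3332.2086
Multiplication/division keeps the fewest significant figures: 9.3 × 10³ → 2 s.f., 0.399 → 3 s.f., 0.898 → 3 s.f.; limit is 2.
Rounded to 2 significant figures: 3.3 × 10³.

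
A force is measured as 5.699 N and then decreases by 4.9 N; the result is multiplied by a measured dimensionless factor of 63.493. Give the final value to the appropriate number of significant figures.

5.699 N − 4.9 N = 0.799 N; the difference is limited to 1 decimal place (1 s.f.).
Carrying full precision, 0.799 × 63.493 = 50.730907 N; 63.493 has 5 s.f., so the result keeps min(1, 5) = 1 s.f.
Rounded to 1 significant figure: 5 × 10¹ N.

5 × 10¹ N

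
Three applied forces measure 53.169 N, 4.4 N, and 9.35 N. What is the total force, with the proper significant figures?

66.9 N

53.169 N + 4.4 N + 9.35 N = 66.919 N.
Addition/subtraction keeps the fewest decimal places: 53.169 → 3 decimal places, 4.4 → 1 decimal place, 9.35 → 2 decimal places; limit is 1.
Rounded to 1 decimal place: 66.9 N.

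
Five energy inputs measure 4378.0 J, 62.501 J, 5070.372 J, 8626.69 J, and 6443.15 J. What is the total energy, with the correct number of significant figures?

4378.0 J + 62.501 J + 5070.372 J + 8626.69 J + 6443.15 J = 24580.713 J.
Addition/subtraction keeps the fewest decimal places: 4378.0 → 1 decimal place, 62.501 → 3 decimal places, 5070.372 → 3 decimal places, 8626.69 → 2 decimal places, 6443.15 → 2 decimal places; limit is 1.
Rounded to 1 decimal place: 24580.7 J.

24580.7 J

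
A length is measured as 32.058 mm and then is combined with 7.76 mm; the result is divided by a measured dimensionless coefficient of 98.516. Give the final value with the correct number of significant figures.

32.058 mm + 7.76 mm = 39.818 mm; the sum is limited to 2 decimal places (4 s.f.).
Carrying full precision, 39.818 ÷ 98.516 = 0.404178001543… mm; 98.516 has 5 s.f., so the result keeps min(4, 5) = 4 s.f.
Rounded to 4 significant figures: 0.4042 mm.

0.4042 mm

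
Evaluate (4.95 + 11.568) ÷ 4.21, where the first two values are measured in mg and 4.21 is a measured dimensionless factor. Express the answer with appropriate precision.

4.95 mg + 11.568 mg = 16.518 mg; the sum is limited to 2 decimal places (4 s.f.).
Carrying full precision, 16.518 ÷ 4.21 = 3.92351543943… mg; 4.21 has 3 s.f., so the result keeps min(4, 3) = 3 s.f.
Rounded to 3 significant figures: 3.92 mg.

3.92 mg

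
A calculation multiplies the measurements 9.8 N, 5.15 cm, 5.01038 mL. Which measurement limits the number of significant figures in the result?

9.8 N → 2 s.f.; 5.15 cm → 3 s.f.; 5.01038 mL → 6 s.f.
The fewest is 2 significant figures, from 9.8 N.

9.8 N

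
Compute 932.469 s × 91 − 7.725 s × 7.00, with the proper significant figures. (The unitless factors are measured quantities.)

932.469 × 91 = 84854.679 → 8.5 × 10^4 s (2 s.f., last digit at the 10^3 place).
7.725 × 7.00 = 54.075 → 54.1 s (3 s.f., last digit at the 10^-1 place).
Difference: 84800.604 s; keep the coarser place, 10^3.
Result: 8.5 × 10^4 s.

8.5 × 10^4 s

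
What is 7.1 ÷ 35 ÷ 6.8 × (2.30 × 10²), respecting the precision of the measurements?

7.1 ÷ 35 ÷ 6.8 × (2.30 × 10²) = 6.86134453782…
Multiplication/division keeps the fewest significant figures: 7.1 → 2 s.f., 35 → 2 s.f., 6.8 → 2 s.f., 2.30 × 10² → 3 s.f.; limit is 2.
Rounded to 2 significant figures: 6.9.

6.9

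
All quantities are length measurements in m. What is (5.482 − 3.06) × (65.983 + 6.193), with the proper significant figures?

175 m²

5.482 − 3.06 = 2.422, limited to 2 d.p. → 3 s.f.; 65.983 + 6.193 = 72.176, limited to 3 d.p. → 5 s.f.
Carrying full precision, 2.422 × 72.176 = 174.810272; keep min(3, 5) = 3 s.f.
Rounded to 3 significant figures: 175 m².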